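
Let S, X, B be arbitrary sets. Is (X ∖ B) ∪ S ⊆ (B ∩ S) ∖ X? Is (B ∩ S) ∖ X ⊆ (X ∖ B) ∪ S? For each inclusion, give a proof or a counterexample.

(⊆) fails; (⊇) holds.

(⟹) This inclusion fails. Take S = {1}, X = ∅, B = ∅; then 1 ∈ (X ∖ B) ∪ S but 1 ∉ (B ∩ S) ∖ X.

(⟸) Let x ∈ (B ∩ S) ∖ X. Then x ∈ S ∩ B and x ∉ X, from which x ∈ (X ∖ B) ∪ S.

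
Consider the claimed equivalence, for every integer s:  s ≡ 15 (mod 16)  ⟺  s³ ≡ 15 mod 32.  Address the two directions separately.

Only the converse holds.

(←) The residues r modulo 32 with r³ ≡ 15 (mod 32) are exactly {15}, and each is ≡ 15 (mod 16).

(→) This fails: take s = 31. Then 31 ≡ 15 (mod 16), but 31³ = 29791 ≡ 31 (mod 32), not 15.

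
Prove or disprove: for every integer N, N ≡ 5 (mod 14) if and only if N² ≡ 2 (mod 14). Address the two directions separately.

(⟹) This fails: take N = 5. Then 5 ≡ 5 (mod 14), but 5² = 25 ≡ 11 (mod 14), not 2.

(⟸) This fails: take N = 4. Then 4² = 16 ≡ 2 (mod 14), yet 4 ≡ 4 (mod 14), not 5.

Both directions fail.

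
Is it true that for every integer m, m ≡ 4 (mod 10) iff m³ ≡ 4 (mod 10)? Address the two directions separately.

Forward direction. Suppose m ≡ 4 (mod 10). Write m = 10j + 4. Then (10j + 4)³ = 1000j³ + 1200j² + 480j + 64 = 10(100j³ + 120j² + 48j + 6) + 4, so m³ ≡ 4 (mod 10).

Converse. For the converse, argue contrapositively. If m ≢ 4 (mod 10), then m is congruent to one of 0, 1, 2, 3, 5, 6, 7, 8, 9 modulo 10, and these give m³ ≡ 0, 1, 8, 7, 5, 6, 3, 2, 9 respectively — never 4.

Both directions hold.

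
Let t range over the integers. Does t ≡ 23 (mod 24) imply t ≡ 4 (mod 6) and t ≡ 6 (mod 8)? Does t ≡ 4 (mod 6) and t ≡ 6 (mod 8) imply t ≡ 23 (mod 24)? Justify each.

(⇒) This fails: t = 23 gives 23 ≡ 23 (mod 24) but 23 ≡ 5 (mod 6), so the conjunction on the right does not hold.

(⇐) This fails: t = 22 satisfies both congruences on the right (22 ≡ 4 mod 6 and 22 ≡ 6 mod 8) yet 22 ≡ 22 (mod 24), not 23.

Both directions fail.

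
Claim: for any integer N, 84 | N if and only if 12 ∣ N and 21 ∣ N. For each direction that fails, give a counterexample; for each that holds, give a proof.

(⟸) Suppose 12 ∣ N and 21 ∣ N. Any common multiple of 12 and 21 is a multiple of their lcm; here lcm(12, 21) = 12·21/gcd(12, 21) = 252/3 = 84, so 84 ∣ N.

(⟹) If 84 ∣ N, write N = 84q. Since 84 = 7·12, N = 12·(7q), so 12 ∣ N; and since 84 = 4·21, N = 21·(4q), so 21 ∣ N.

Equivalent; both directions hold.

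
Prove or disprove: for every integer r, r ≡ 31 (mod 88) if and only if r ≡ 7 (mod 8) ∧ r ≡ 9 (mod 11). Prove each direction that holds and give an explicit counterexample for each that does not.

Both directions hold.

(⟹) Suppose r ≡ 31 (mod 88); write r = 88j + 31. Since 8 ∣ 88, reducing mod 8 gives r ≡ 31 ≡ 7 (mod 8); since 11 ∣ 88, reducing mod 11 gives r ≡ 31 ≡ 9 (mod 11).

(⟸) Conversely, if r ≡ 7 (mod 8) and r ≡ 9 (mod 11), then by the Chinese remainder theorem r ≡ 31 (mod 88). This is exactly r ≡ 31 (mod 88).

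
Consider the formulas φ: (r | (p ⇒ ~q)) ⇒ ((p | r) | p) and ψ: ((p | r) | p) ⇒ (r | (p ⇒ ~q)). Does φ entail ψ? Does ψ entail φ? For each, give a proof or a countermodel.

[⇒] This fails. Under r = F, q = T, p = T, the left side is true but the right side is false.

[⇐] This fails. Under r = F, q = F, p = F, the left side is false but the right side is true.

Neither direction holds.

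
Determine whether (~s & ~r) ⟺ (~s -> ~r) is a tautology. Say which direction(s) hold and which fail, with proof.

(⇒) holds; (⇐) fails.

(⇒) Assume the antecedent. If s is true, the antecedent cannot hold. If s is false, the antecedent forces (s = F, r = F), and ~s -> ~r holds there. Either way ~s -> ~r holds.

(⇐) This fails. Under s = T, r = F, the left side is false but the right side is true.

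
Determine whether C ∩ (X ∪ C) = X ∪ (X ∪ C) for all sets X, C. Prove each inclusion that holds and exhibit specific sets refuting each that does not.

(⊆) holds; (⊇) fails.

(⟸) This inclusion fails. Take X = {1}, C = ∅; then 1 ∈ X ∪ (X ∪ C) but 1 ∉ C ∩ (X ∪ C).

(⟹) Let x ∈ C ∩ (X ∪ C). Then either x ∈ C and x ∉ X; or x ∈ X ∩ C. In each case x ∈ X ∪ (X ∪ C), so C ∩ (X ∪ C) ⊆ X ∪ (X ∪ C).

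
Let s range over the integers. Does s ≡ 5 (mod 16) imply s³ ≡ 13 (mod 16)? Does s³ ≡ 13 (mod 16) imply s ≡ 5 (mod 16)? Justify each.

The biconditional holds.

Forward direction. Suppose s ≡ 5 (mod 16). Write s = 16j + 5. Then (16j + 5)³ = 4096j³ + 3840j² + 1200j + 125 = 16(256j³ + 240j² + 75j + 7) + 13, so s³ ≡ 13 (mod 16).

Converse. Suppose s³ ≡ 13 (mod 16). The only residue r in {0, …, 15} with r³ ≡ 13 (mod 16) is r = 5, so s ≡ 5 (mod 16).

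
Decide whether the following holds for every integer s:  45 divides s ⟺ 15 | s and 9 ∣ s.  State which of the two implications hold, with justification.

[⇒] If 45 ∣ s, write s = 45q. Since 45 = 3·15, s = 15·(3q), so 15 ∣ s; and since 45 = 5·9, s = 9·(5q), so 9 ∣ s.

[⇐] Suppose 15 ∣ s and 9 ∣ s. Any common multiple of 15 and 9 is a multiple of their lcm; here lcm(15, 9) = 15·9/gcd(15, 9) = 135/3 = 45, so 45 ∣ s.

Equivalent; both directions hold.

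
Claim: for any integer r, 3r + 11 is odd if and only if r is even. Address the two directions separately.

The biconditional holds.

(⟹) Suppose 3r + 11 is odd. Since 3 is odd, 3r and r have the same parity, so 3r + 11 ≡ r + 11 (mod 2). As 11 is odd, 3r + 11 is odd exactly when r is even. Thus r is even.

(⟸) Conversely, suppose r is even; write r = 2j. Then 3r + 11 = 3·(2j) + 11 = 2·3j + 11, which is odd.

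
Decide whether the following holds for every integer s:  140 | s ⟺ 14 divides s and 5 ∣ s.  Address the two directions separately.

(⇒) holds; (⇐) fails.

[⇒] If 140 ∣ s, write s = 140q. Since 140 = 10·14, s = 14·(10q), so 14 ∣ s; and since 140 = 28·5, s = 5·(28q), so 5 ∣ s.

[⇐] This fails: take s = 70. Both 14 ∣ 70 and 5 ∣ 70, yet 70 is not a multiple of 140 (since 70 = 0·140 + 70), so 140 ∤ 70.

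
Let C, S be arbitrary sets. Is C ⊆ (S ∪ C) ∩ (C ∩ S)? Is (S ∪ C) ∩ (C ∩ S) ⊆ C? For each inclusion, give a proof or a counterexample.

(⊆) fails; (⊇) holds.

Forward inclusion. This inclusion fails. Take C = {1}, S = ∅; then 1 ∈ C but 1 ∉ (S ∪ C) ∩ (C ∩ S).

Reverse inclusion. Let x ∈ (S ∪ C) ∩ (C ∩ S). Then x ∈ C ∩ S, from which x ∈ C.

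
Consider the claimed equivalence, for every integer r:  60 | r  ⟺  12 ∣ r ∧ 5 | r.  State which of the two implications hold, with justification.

Both directions hold; the statement is true.

(→) If 60 ∣ r, write r = 60q. Since 60 = 5·12, r = 12·(5q), so 12 ∣ r; and since 60 = 12·5, r = 5·(12q), so 5 ∣ r.

(←) Suppose 12 ∣ r and 5 ∣ r. Any common multiple of 12 and 5 is a multiple of their lcm; here gcd(12, 5) = 1, so lcm(12, 5) = 12·5 = 60, so 60 ∣ r.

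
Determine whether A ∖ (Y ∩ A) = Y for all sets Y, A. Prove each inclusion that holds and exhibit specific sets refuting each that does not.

Both inclusions fail.

(⊆) This inclusion fails. Take Y = ∅, A = {1}; then 1 ∈ A ∖ (Y ∩ A) but 1 ∉ Y.

(⊇) This inclusion fails. Take Y = {1}, A = ∅; then 1 ∈ Y but 1 ∉ A ∖ (Y ∩ A).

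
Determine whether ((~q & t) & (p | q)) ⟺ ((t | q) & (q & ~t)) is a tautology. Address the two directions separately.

[⇒] This fails. Under p = T, t = T, q = F, the left side is true but the right side is false.

[⇐] This fails. Under p = F, t = F, q = T, the left side is false but the right side is true.

Neither implication holds.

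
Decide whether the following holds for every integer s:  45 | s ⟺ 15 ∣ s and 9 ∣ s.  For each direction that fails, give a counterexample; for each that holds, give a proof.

Equivalent; both directions hold.

(→) If 45 ∣ s, write s = 45q. Since 45 = 3·15, s = 15·(3q), so 15 ∣ s; and since 45 = 5·9, s = 9·(5q), so 9 ∣ s.

(←) Suppose 15 ∣ s and 9 ∣ s. Any common multiple of 15 and 9 is a multiple of their lcm; here lcm(15, 9) = 15·9/gcd(15, 9) = 135/3 = 45, so 45 ∣ s.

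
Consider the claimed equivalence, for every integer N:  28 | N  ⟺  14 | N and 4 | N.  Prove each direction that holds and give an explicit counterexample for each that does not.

Both directions hold; the statement is true.

(⟹) If 28 ∣ N, write N = 28q. Since 28 = 2·14, N = 14·(2q), so 14 ∣ N; and since 28 = 7·4, N = 4·(7q), so 4 ∣ N.

(⟸) Suppose 14 ∣ N and 4 ∣ N. Any common multiple of 14 and 4 is a multiple of their lcm; here lcm(14, 4) = 14·4/gcd(14, 4) = 56/2 = 28, so 28 ∣ N.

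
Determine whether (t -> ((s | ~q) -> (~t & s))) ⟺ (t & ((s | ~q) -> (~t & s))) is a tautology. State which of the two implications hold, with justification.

(⇒) This fails. Under t = F, q = F, s = F, the left side is true but the right side is false.

(⇐) Assume the antecedent. If t is true, the antecedent forces (t = T, q = T, s = F), and t -> ((s | ~q) -> (~t & s)) holds there. If t is false, the antecedent cannot hold. Either way t -> ((s | ~q) -> (~t & s)) holds.

The forward direction fails; the converse holds.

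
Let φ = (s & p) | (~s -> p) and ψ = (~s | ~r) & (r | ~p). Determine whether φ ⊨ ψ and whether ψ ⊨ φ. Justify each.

(⇒) fails and (⇐) fails.

[⇒] This fails. Under p = T, r = F, s = F, the left side is true but the right side is false.

[⇐] This fails. Under p = F, r = F, s = F, the left side is false but the right side is true.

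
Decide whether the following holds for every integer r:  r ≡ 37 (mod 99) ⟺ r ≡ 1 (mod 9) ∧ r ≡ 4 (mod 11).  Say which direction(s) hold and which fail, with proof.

Both directions hold.

Forward direction. Suppose r ≡ 37 (mod 99); write r = 99j + 37. Since 9 ∣ 99, reducing mod 9 gives r ≡ 37 ≡ 1 (mod 9); since 11 ∣ 99, reducing mod 11 gives r ≡ 37 ≡ 4 (mod 11).

Converse. If r ≡ 1 (mod 9) and r ≡ 4 (mod 11), then by the Chinese remainder theorem r ≡ 37 (mod 99). This is exactly r ≡ 37 (mod 99).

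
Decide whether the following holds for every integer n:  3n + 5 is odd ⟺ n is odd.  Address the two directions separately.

Both directions fail.

(→) This fails: n = 4 gives 3n + 5 = 17, which is odd, but 4 is even, not odd.

(←) This also fails: n = 5 is odd, but 3n + 5 = 20 is even, not odd.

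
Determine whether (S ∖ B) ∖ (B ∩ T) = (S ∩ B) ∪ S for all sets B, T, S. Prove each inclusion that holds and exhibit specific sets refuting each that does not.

(⟹) Let x ∈ (S ∖ B) ∖ (B ∩ T). Then either x ∈ S and x ∉ B, T; or x ∈ T ∩ S and x ∉ B. In each case x ∈ (S ∩ B) ∪ S, so (S ∖ B) ∖ (B ∩ T) ⊆ (S ∩ B) ∪ S.

(⟸) This inclusion fails. Take B = {1}, T = ∅, S = {1}; then 1 ∈ (S ∩ B) ∪ S but 1 ∉ (S ∖ B) ∖ (B ∩ T).

Only the forward inclusion holds.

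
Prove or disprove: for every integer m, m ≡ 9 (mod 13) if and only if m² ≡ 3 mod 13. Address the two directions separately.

Not equivalent: only (⇒) holds.

(→) Suppose m ≡ 9 (mod 13). Write m = 13j + 9. Then (13j + 9)² = 169j² + 234j + 81 = 13(13j² + 18j + 6) + 3, so m² ≡ 3 (mod 13).

(←) This fails: take m = 4. Then 4² = 16 ≡ 3 (mod 13), yet 4 ≡ 4 (mod 13), not 9.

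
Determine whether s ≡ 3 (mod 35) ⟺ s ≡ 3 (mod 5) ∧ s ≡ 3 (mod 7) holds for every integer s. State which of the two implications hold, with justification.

(⇒) Suppose s ≡ 3 (mod 35); write s = 35j + 3. Since 5 ∣ 35, reducing mod 5 gives s ≡ 3 (mod 5); since 7 ∣ 35, reducing mod 7 gives s ≡ 3 (mod 7).

(⇐) Conversely, if s ≡ 3 (mod 5) and s ≡ 3 (mod 7), then by the Chinese remainder theorem s ≡ 3 (mod 35). This is exactly s ≡ 3 (mod 35).

Equivalent; both directions hold.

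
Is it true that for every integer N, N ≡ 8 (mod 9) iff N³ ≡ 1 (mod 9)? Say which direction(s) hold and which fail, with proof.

Both directions fail.

(⟹) This fails: take N = 8. Then 8 ≡ 8 (mod 9), but 8³ = 512 ≡ 8 (mod 9), not 1.

(⟸) This fails: take N = 1. Then 1³ = 1 ≡ 1 (mod 9), yet 1 ≡ 1 (mod 9), not 8.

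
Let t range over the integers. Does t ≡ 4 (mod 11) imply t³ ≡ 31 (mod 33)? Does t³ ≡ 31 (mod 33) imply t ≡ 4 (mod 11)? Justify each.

(⟹) This fails: take t = 15. Then 15 ≡ 4 (mod 11), but 15³ = 3375 ≡ 9 (mod 33), not 31.

(⟸) Conversely, the residues r modulo 33 with r³ ≡ 31 (mod 33) are exactly {4}, and each is ≡ 4 (mod 11).

Only the converse holds.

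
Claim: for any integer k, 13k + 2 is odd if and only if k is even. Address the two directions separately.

Neither implication holds.

Forward direction. This fails: k = 1 gives 13k + 2 = 15, which is odd, but 1 is odd, not even.

Converse. This also fails: k = 2 is even, but 13k + 2 = 28 is even, not odd.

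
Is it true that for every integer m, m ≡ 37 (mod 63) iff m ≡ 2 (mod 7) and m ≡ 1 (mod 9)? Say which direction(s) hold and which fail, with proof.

(→) Suppose m ≡ 37 (mod 63); write m = 63j + 37. Since 7 ∣ 63, reducing mod 7 gives m ≡ 37 ≡ 2 (mod 7); since 9 ∣ 63, reducing mod 9 gives m ≡ 37 ≡ 1 (mod 9).

(←) Conversely, if m ≡ 2 (mod 7) and m ≡ 1 (mod 9), then by the Chinese remainder theorem m ≡ 37 (mod 63). This is exactly m ≡ 37 (mod 63).

Both implications hold.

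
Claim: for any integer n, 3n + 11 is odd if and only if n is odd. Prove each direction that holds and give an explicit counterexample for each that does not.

(⇒) fails and (⇐) fails.

(⟹) This fails: n = 4 gives 3n + 11 = 23, which is odd, but 4 is even, not odd.

(⟸) This also fails: n = 5 is odd, but 3n + 11 = 26 is even, not odd.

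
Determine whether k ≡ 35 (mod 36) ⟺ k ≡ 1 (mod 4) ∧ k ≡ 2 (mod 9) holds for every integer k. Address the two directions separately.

Both directions fail.

(→) This fails: k = 35 gives 35 ≡ 35 (mod 36) but 35 ≡ 3 (mod 4), so the conjunction on the right does not hold.

(←) This fails: k = 29 satisfies both congruences on the right (29 ≡ 1 mod 4 and 29 ≡ 2 mod 9) yet 29 ≡ 29 (mod 36), not 35.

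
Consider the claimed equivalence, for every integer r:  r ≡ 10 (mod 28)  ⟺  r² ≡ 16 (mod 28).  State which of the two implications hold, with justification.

Only the forward implication holds.

(⟹) Suppose r ≡ 10 (mod 28). Write r = 28j + 10. Then (28j + 10)² = 784j² + 560j + 100 = 28(28j² + 20j + 3) + 16, so r² ≡ 16 (mod 28).

(⟸) This fails: take r = 4. Then 4² = 16 ≡ 16 (mod 28), yet 4 ≡ 4 (mod 28), not 10.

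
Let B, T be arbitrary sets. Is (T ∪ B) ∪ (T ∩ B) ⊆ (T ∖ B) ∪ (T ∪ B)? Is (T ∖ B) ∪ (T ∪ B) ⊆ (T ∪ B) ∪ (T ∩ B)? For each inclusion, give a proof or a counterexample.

Both inclusions hold.

(⊆) Let x ∈ (T ∪ B) ∪ (T ∩ B). Then either x ∈ B and x ∉ T; or x ∈ T and x ∉ B; or x ∈ B ∩ T. In each case x ∈ (T ∖ B) ∪ (T ∪ B), so (T ∪ B) ∪ (T ∩ B) ⊆ (T ∖ B) ∪ (T ∪ B).

(⊇) Let x ∈ (T ∖ B) ∪ (T ∪ B). Then either x ∈ B and x ∉ T; or x ∈ T and x ∉ B; or x ∈ B ∩ T. In each case x ∈ (T ∪ B) ∪ (T ∩ B), so (T ∖ B) ∪ (T ∪ B) ⊆ (T ∪ B) ∪ (T ∩ B).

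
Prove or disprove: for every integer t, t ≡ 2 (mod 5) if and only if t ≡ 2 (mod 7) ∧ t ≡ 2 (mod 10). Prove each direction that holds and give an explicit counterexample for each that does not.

(⟹) This fails: t = 32 gives 32 ≡ 2 (mod 5) but 32 ≡ 4 (mod 7), so the conjunction on the right does not hold.

(⟸) Conversely, if t ≡ 2 (mod 7) and t ≡ 2 (mod 10), then by the Chinese remainder theorem t ≡ 2 (mod 70). Since 2 ≡ 2 (mod 5) and 5 ∣ 70, we get t ≡ 2 (mod 5).

The forward direction fails; the converse holds.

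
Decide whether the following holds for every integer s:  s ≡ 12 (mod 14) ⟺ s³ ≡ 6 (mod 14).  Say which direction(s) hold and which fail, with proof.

Only the forward direction holds.

Forward direction. Suppose s ≡ 12 (mod 14). Write s = 14j + 12. Then (14j + 12)³ = 2744j³ + 7056j² + 6048j + 1728 = 14(196j³ + 504j² + 432j + 123) + 6, so s³ ≡ 6 (mod 14).

Converse. This fails: take s = 6. Then 6³ = 216 ≡ 6 (mod 14), yet 6 ≡ 6 (mod 14), not 12.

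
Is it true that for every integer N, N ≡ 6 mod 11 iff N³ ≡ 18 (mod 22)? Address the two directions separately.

(⟸) The residues r modulo 22 with r³ ≡ 18 (mod 22) are exactly {6}, and each is ≡ 6 (mod 11).

(⟹) This fails: take N = 17. Then 17 ≡ 6 (mod 11), but 17³ = 4913 ≡ 7 (mod 22), not 18.

Only the reverse direction holds.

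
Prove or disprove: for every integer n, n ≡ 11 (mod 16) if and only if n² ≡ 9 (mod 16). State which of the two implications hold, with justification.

[⇒] Suppose n ≡ 11 (mod 16). Write n = 16j + 11. Then (16j + 11)² = 256j² + 352j + 121 = 16(16j² + 22j + 7) + 9, so n² ≡ 9 (mod 16).

[⇐] This fails: take n = 3. Then 3² = 9 ≡ 9 (mod 16), yet 3 ≡ 3 (mod 16), not 11.

Only the forward implication holds.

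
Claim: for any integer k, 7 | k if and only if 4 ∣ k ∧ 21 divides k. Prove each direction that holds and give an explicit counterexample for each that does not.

Only the converse holds.

(⟹) This fails: take k = 7. Certainly 7 ∣ 7, but 4 ∤ 7.

(⟸) Suppose 4 ∣ k and 21 ∣ k. Any common multiple of 4 and 21 is a multiple of their lcm; here gcd(4, 21) = 1, so lcm(4, 21) = 4·21 = 84, so 84 ∣ k. Since 7 ∣ 84, it follows that 7 ∣ k.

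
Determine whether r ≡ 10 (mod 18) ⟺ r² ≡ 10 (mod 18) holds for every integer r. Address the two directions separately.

(←) This fails: take r = 8. Then 8² = 64 ≡ 10 (mod 18), yet 8 ≡ 8 (mod 18), not 10.

(→) Suppose r ≡ 10 (mod 18). Write r = 18j + 10. Then (18j + 10)² = 324j² + 360j + 100 = 18(18j² + 20j + 5) + 10, so r² ≡ 10 (mod 18).

The forward direction holds; the converse fails.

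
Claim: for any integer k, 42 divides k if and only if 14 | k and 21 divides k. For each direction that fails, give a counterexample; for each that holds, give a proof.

Both directions hold; the statement is true.

(←) Suppose 14 ∣ k and 21 ∣ k. Any common multiple of 14 and 21 is a multiple of their lcm; here lcm(14, 21) = 14·21/gcd(14, 21) = 294/7 = 42, so 42 ∣ k.

(→) If 42 ∣ k, write k = 42q. Since 42 = 3·14, k = 14·(3q), so 14 ∣ k; and since 42 = 2·21, k = 21·(2q), so 21 ∣ k.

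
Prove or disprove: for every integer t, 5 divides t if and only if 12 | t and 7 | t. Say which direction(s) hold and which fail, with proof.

(⇒) This fails: take t = 5. Certainly 5 ∣ 5, but 12 ∤ 5.

(⇐) This fails: take t = 84. Both 12 ∣ 84 and 7 ∣ 84, yet 84 is not a multiple of 5 (since 84 = 16·5 + 4), so 5 ∤ 84.

Neither implication holds.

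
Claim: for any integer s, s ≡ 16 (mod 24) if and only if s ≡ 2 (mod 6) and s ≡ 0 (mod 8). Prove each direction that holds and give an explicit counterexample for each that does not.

(→) This fails: s = 16 gives 16 ≡ 16 (mod 24) but 16 ≡ 4 (mod 6), so the conjunction on the right does not hold.

(←) This fails: s = 8 satisfies both congruences on the right (8 ≡ 2 mod 6 and 8 ≡ 0 mod 8) yet 8 ≡ 8 (mod 24), not 16.

Both directions fail.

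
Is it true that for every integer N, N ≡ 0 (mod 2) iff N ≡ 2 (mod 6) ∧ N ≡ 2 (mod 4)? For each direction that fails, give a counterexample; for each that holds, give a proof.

(→) This fails: N = 0 gives 0 ≡ 0 (mod 2) but 0 ≡ 0 (mod 6), so the conjunction on the right does not hold.

(←) Conversely, if N ≡ 2 (mod 6) and N ≡ 2 (mod 4), then by the Chinese remainder theorem N ≡ 2 (mod 12). Since 2 ≡ 0 (mod 2) and 2 ∣ 12, we get N ≡ 0 (mod 2).

Only the reverse direction holds.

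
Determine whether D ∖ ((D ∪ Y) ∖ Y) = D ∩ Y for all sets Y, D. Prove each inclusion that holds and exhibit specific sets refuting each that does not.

(⟹) Let x ∈ D ∖ ((D ∪ Y) ∖ Y). Then x ∈ Y ∩ D, from which x ∈ D ∩ Y.

(⟸) Let x ∈ D ∩ Y. Then x ∈ Y ∩ D, from which x ∈ D ∖ ((D ∪ Y) ∖ Y).

Both inclusions hold; the sets are equal.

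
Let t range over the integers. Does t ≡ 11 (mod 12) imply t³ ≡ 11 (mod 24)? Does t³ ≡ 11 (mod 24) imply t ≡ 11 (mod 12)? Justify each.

Only the converse holds.

(⇒) This fails: take t = 23. Then 23 ≡ 11 (mod 12), but 23³ = 12167 ≡ 23 (mod 24), not 11.

(⇐) Conversely, the residues r modulo 24 with r³ ≡ 11 (mod 24) are exactly {11}, and each is ≡ 11 (mod 12).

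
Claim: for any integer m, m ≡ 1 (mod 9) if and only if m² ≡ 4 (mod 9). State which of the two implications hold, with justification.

(→) This fails: take m = 1. Then 1 ≡ 1 (mod 9), but 1² = 1 ≡ 1 (mod 9), not 4.

(←) This fails: take m = 2. Then 2² = 4 ≡ 4 (mod 9), yet 2 ≡ 2 (mod 9), not 1.

Neither implication holds.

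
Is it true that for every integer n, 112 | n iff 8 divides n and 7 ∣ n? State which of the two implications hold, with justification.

Forward direction. If 112 ∣ n, write n = 112q. Since 112 = 14·8, n = 8·(14q), so 8 ∣ n; and since 112 = 16·7, n = 7·(16q), so 7 ∣ n.

Converse. This fails: take n = 56. Both 8 ∣ 56 and 7 ∣ 56, yet 56 is not a multiple of 112 (since 56 = 0·112 + 56), so 112 ∤ 56.

(⇒) holds; (⇐) fails.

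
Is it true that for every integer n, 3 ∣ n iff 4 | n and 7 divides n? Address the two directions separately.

(⟹) This fails: take n = 3. Certainly 3 ∣ 3, but 4 ∤ 3.

(⟸) This fails: take n = 28. Both 4 ∣ 28 and 7 ∣ 28, yet 28 is not a multiple of 3 (since 28 = 9·3 + 1), so 3 ∤ 28.

(⇒) fails and (⇐) fails.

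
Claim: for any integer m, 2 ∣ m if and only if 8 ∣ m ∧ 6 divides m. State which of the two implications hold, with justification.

[⇐] Suppose 8 ∣ m and 6 ∣ m. Any common multiple of 8 and 6 is a multiple of their lcm; here lcm(8, 6) = 8·6/gcd(8, 6) = 48/2 = 24, so 24 ∣ m. Since 2 ∣ 24, it follows that 2 ∣ m.

[⇒] This fails: take m = 2. Certainly 2 ∣ 2, but 8 ∤ 2.

Not equivalent: only (⇐) holds.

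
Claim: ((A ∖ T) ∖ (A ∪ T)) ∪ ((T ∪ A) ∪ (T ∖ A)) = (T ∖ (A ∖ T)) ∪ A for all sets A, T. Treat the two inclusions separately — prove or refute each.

Both inclusions hold; the sets are equal.

(⟸) Let x ∈ (T ∖ (A ∖ T)) ∪ A. Then either x ∈ A and x ∉ T; or x ∈ T and x ∉ A; or x ∈ A ∩ T. In each case x ∈ ((A ∖ T) ∖ (A ∪ T)) ∪ ((T ∪ A) ∪ (T ∖ A)), so (T ∖ (A ∖ T)) ∪ A ⊆ ((A ∖ T) ∖ (A ∪ T)) ∪ ((T ∪ A) ∪ (T ∖ A)).

(⟹) Let x ∈ ((A ∖ T) ∖ (A ∪ T)) ∪ ((T ∪ A) ∪ (T ∖ A)). Then either x ∈ A and x ∉ T; or x ∈ T and x ∉ A; or x ∈ A ∩ T. In each case x ∈ (T ∖ (A ∖ T)) ∪ A, so ((A ∖ T) ∖ (A ∪ T)) ∪ ((T ∪ A) ∪ (T ∖ A)) ⊆ (T ∖ (A ∖ T)) ∪ A.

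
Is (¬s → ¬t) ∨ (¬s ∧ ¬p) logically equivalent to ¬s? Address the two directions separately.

(⇒) This fails. Under p = F, s = T, t = F, the left side is true but the right side is false.

(⇐) This fails. Under p = T, s = F, t = T, the left side is false but the right side is true.

Neither implication holds.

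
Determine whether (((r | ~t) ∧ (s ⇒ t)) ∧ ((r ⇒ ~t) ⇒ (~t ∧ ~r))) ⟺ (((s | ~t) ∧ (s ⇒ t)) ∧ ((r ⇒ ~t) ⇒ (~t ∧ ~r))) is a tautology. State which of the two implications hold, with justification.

Only the converse holds.

[⇒] This fails. Under t = T, s = F, r = T, the left side is true but the right side is false.

[⇐] Assume the antecedent. If t is true, the antecedent forces (t = T, s = T, r = T), and the consequent holds there. If t is false, the antecedent forces (t = F, s = F, r = F), and the consequent holds there. Either way the consequent holds.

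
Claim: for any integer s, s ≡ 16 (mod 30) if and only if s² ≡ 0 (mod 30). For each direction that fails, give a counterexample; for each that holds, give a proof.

Neither implication holds.

(→) This fails: take s = 16. Then 16 ≡ 16 (mod 30), but 16² = 256 ≡ 16 (mod 30), not 0.

(←) This fails: take s = 0. Then 0² = 0 ≡ 0 (mod 30), yet 0 ≡ 0 (mod 30), not 16.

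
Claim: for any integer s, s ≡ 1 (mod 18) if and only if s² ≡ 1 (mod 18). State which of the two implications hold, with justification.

(⟹) Suppose s ≡ 1 (mod 18). Write s = 18j + 1. Then (18j + 1)² = 324j² + 36j + 1 = 18(18j² + 2j) + 1, so s² ≡ 1 (mod 18).

(⟸) This fails: take s = 17. Then 17² = 289 ≡ 1 (mod 18), yet 17 ≡ 17 (mod 18), not 1.

Not equivalent: only (⇒) holds.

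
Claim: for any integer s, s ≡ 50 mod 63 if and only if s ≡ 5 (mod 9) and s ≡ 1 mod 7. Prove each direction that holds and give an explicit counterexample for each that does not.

The biconditional holds.

[⇐] If s ≡ 5 (mod 9) and s ≡ 1 (mod 7), then by the Chinese remainder theorem s ≡ 50 (mod 63). This is exactly s ≡ 50 (mod 63).

[⇒] Suppose s ≡ 50 (mod 63); write s = 63j + 50. Since 9 ∣ 63, reducing mod 9 gives s ≡ 50 ≡ 5 (mod 9); since 7 ∣ 63, reducing mod 7 gives s ≡ 50 ≡ 1 (mod 7).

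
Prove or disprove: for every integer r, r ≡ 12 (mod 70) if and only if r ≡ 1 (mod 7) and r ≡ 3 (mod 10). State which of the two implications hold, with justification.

(→) This fails: r = 12 gives 12 ≡ 12 (mod 70) but 12 ≡ 5 (mod 7), so the conjunction on the right does not hold.

(←) This fails: r = 43 satisfies both congruences on the right (43 ≡ 1 mod 7 and 43 ≡ 3 mod 10) yet 43 ≡ 43 (mod 70), not 12.

Both directions fail.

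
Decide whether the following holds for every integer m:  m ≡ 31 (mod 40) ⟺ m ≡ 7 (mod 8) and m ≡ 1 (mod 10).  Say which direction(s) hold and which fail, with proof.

(⇒) Suppose m ≡ 31 (mod 40); write m = 40j + 31. Since 8 ∣ 40, reducing mod 8 gives m ≡ 31 ≡ 7 (mod 8); since 10 ∣ 40, reducing mod 10 gives m ≡ 31 ≡ 1 (mod 10).

(⇐) Conversely, if m ≡ 7 (mod 8) and m ≡ 1 (mod 10), then by the Chinese remainder theorem m ≡ 31 (mod 40). This is exactly m ≡ 31 (mod 40).

Both directions hold.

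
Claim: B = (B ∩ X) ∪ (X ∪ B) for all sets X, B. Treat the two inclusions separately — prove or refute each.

Forward inclusion. Let x ∈ B. Then either x ∈ B and x ∉ X; or x ∈ X ∩ B. In each case x ∈ (B ∩ X) ∪ (X ∪ B), so B ⊆ (B ∩ X) ∪ (X ∪ B).

Reverse inclusion. This inclusion fails. Take X = {1}, B = ∅; then 1 ∈ (B ∩ X) ∪ (X ∪ B) but 1 ∉ B.

(⊆) holds; (⊇) fails.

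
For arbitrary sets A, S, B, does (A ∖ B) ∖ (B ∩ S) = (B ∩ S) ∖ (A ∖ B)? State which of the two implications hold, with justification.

(⊆) fails and (⊇) fails.

Forward inclusion. This inclusion fails. Take A = {1}, S = ∅, B = ∅; then 1 ∈ (A ∖ B) ∖ (B ∩ S) but 1 ∉ (B ∩ S) ∖ (A ∖ B).

Reverse inclusion. This inclusion fails. Take A = ∅, S = {1}, B = {1}; then 1 ∈ (B ∩ S) ∖ (A ∖ B) but 1 ∉ (A ∖ B) ∖ (B ∩ S).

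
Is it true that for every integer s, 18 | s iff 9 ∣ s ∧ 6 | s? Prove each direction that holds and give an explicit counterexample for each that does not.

The biconditional holds.

(→) If 18 ∣ s, write s = 18q. Since 18 = 2·9, s = 9·(2q), so 9 ∣ s; and since 18 = 3·6, s = 6·(3q), so 6 ∣ s.

(←) Suppose 9 ∣ s and 6 ∣ s. Any common multiple of 9 and 6 is a multiple of their lcm; here lcm(9, 6) = 9·6/gcd(9, 6) = 54/3 = 18, so 18 ∣ s.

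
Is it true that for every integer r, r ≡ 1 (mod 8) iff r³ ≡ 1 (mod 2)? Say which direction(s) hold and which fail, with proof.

(⇒) holds; (⇐) fails.

[⇒] Suppose r ≡ 1 (mod 8). Then r³ ≡ 1³ = 1 (mod 8), and since 2 ∣ 8, also r³ ≡ 1 (mod 2).

[⇐] This fails: take r = 3. Then 3³ = 27 ≡ 1 (mod 2), yet 3 ≡ 3 (mod 8), not 1.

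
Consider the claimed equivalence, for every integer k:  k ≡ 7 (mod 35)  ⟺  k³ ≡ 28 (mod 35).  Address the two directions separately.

Equivalent; both directions hold.

(→) Suppose k ≡ 7 (mod 35). Write k = 35j + 7. Then (35j + 7)³ = 42875j³ + 25725j² + 5145j + 343 = 35(1225j³ + 735j² + 147j + 9) + 28, so k³ ≡ 28 (mod 35).

(←) Conversely, suppose k³ ≡ 28 (mod 35). The only residue r in {0, …, 34} with r³ ≡ 28 (mod 35) is r = 7, so k ≡ 7 (mod 35).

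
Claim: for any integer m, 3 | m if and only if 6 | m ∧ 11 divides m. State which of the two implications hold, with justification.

(⇒) fails; (⇐) holds.

(→) This fails: take m = 3. Certainly 3 ∣ 3, but 6 ∤ 3.

(←) Suppose 6 ∣ m and 11 ∣ m. Any common multiple of 6 and 11 is a multiple of their lcm; here gcd(6, 11) = 1, so lcm(6, 11) = 6·11 = 66, so 66 ∣ m. Since 3 ∣ 66, it follows that 3 ∣ m.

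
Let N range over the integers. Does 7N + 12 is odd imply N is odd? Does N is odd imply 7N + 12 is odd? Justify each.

Forward direction. Suppose 7N + 12 is odd. Since 7 is odd, 7N and N have the same parity, so 7N + 12 ≡ N + 12 (mod 2). As 12 is even, 7N + 12 is odd exactly when N is odd. Thus N is odd.

Converse. Suppose N is odd; write N = 2j + 1. Then 7N + 12 = 7·(2j + 1) + 12 = 2·7j + 19, which is odd.

The biconditional holds.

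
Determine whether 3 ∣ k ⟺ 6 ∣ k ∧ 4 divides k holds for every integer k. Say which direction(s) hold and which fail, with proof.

Only the reverse direction holds.

(⟹) This fails: take k = 3. Certainly 3 ∣ 3, but 6 ∤ 3.

(⟸) Suppose 6 ∣ k and 4 ∣ k. Any common multiple of 6 and 4 is a multiple of their lcm; here lcm(6, 4) = 6·4/gcd(6, 4) = 24/2 = 12, so 12 ∣ k. Since 3 ∣ 12, it follows that 3 ∣ k.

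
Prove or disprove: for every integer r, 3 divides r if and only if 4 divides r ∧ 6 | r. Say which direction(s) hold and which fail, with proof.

(→) This fails: take r = 3. Certainly 3 ∣ 3, but 4 ∤ 3.

(←) Suppose 4 ∣ r and 6 ∣ r. Any common multiple of 4 and 6 is a multiple of their lcm; here lcm(4, 6) = 4·6/gcd(4, 6) = 24/2 = 12, so 12 ∣ r. Since 3 ∣ 12, it follows that 3 ∣ r.

Not equivalent: only (⇐) holds.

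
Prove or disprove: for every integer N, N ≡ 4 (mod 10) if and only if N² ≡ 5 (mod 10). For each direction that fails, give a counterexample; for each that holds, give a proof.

Neither direction holds.

Forward direction. This fails: take N = 4. Then 4 ≡ 4 (mod 10), but 4² = 16 ≡ 6 (mod 10), not 5.

Converse. This fails: take N = 5. Then 5² = 25 ≡ 5 (mod 10), yet 5 ≡ 5 (mod 10), not 4.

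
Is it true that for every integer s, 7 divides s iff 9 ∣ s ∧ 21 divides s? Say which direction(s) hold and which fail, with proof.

(⇒) fails; (⇐) holds.

(⟹) This fails: take s = 7. Certainly 7 ∣ 7, but 9 ∤ 7.

(⟸) Suppose 9 ∣ s and 21 ∣ s. Any common multiple of 9 and 21 is a multiple of their lcm; here lcm(9, 21) = 9·21/gcd(9, 21) = 189/3 = 63, so 63 ∣ s. Since 7 ∣ 63, it follows that 7 ∣ s.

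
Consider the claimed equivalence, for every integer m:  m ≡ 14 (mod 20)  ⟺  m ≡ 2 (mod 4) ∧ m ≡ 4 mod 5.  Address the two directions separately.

Both directions hold; the statement is true.

[⇒] Suppose m ≡ 14 (mod 20); write m = 20j + 14. Since 4 ∣ 20, reducing mod 4 gives m ≡ 14 ≡ 2 (mod 4); since 5 ∣ 20, reducing mod 5 gives m ≡ 14 ≡ 4 (mod 5).

[⇐] Conversely, if m ≡ 2 (mod 4) and m ≡ 4 (mod 5), then by the Chinese remainder theorem m ≡ 14 (mod 20). This is exactly m ≡ 14 (mod 20).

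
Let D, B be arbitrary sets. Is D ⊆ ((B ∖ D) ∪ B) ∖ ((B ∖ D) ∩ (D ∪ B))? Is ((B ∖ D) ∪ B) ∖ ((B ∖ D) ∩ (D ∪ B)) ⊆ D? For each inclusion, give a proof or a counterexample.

The sets are not equal: only the reverse inclusion holds.

(⊆) This inclusion fails. Take D = {1}, B = ∅; then 1 ∈ D but 1 ∉ ((B ∖ D) ∪ B) ∖ ((B ∖ D) ∩ (D ∪ B)).

(⊇) Let x ∈ ((B ∖ D) ∪ B) ∖ ((B ∖ D) ∩ (D ∪ B)). Then x ∈ D ∩ B, from which x ∈ D.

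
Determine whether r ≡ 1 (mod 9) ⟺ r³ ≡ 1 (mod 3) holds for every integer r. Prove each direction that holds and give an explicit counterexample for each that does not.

[⇒] Suppose r ≡ 1 (mod 9). Then r³ ≡ 1³ = 1 (mod 9), and since 3 ∣ 9, also r³ ≡ 1 (mod 3).

[⇐] This fails: take r = 4. Then 4³ = 64 ≡ 1 (mod 3), yet 4 ≡ 4 (mod 9), not 1.

(⇒) holds; (⇐) fails.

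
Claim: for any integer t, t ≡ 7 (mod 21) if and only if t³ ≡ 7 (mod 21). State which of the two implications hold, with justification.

Equivalent; both directions hold.

[⇒] Suppose t ≡ 7 (mod 21). Write t = 21j + 7. Then (21j + 7)³ = 9261j³ + 9261j² + 3087j + 343 = 21(441j³ + 441j² + 147j + 16) + 7, so t³ ≡ 7 (mod 21).

[⇐] Conversely, suppose t³ ≡ 7 (mod 21). The only residue r in {0, …, 20} with r³ ≡ 7 (mod 21) is r = 7, so t ≡ 7 (mod 21).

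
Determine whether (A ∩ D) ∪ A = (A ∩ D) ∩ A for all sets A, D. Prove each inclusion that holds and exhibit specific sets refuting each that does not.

(⊆) fails; (⊇) holds.

Reverse inclusion. Let x ∈ (A ∩ D) ∩ A. Then x ∈ A ∩ D, from which x ∈ (A ∩ D) ∪ A.

Forward inclusion. This inclusion fails. Take A = {1}, D = ∅; then 1 ∈ (A ∩ D) ∪ A but 1 ∉ (A ∩ D) ∩ A.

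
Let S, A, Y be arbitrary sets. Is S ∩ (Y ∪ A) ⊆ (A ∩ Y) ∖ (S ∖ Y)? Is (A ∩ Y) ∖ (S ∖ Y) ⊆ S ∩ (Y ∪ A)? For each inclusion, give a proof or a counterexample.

Neither inclusion holds.

(⊆) This inclusion fails. Take S = {1}, A = {1}, Y = ∅; then 1 ∈ S ∩ (Y ∪ A) but 1 ∉ (A ∩ Y) ∖ (S ∖ Y).

(⊇) This inclusion fails. Take S = ∅, A = {1}, Y = {1}; then 1 ∈ (A ∩ Y) ∖ (S ∖ Y) but 1 ∉ S ∩ (Y ∪ A).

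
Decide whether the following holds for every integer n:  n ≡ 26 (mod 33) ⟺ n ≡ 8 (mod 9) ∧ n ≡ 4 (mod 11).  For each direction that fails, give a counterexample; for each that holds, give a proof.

Not equivalent: only (⇐) holds.

[⇒] This fails: n = 59 gives 59 ≡ 26 (mod 33) but 59 ≡ 5 (mod 9), so the conjunction on the right does not hold.

[⇐] Conversely, if n ≡ 8 (mod 9) and n ≡ 4 (mod 11), then by the Chinese remainder theorem n ≡ 26 (mod 99). Since 26 ≡ 26 (mod 33) and 33 ∣ 99, we get n ≡ 26 (mod 33).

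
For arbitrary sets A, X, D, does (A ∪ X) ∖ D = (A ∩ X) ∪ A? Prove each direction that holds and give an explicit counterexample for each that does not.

Neither inclusion holds.

(⊆) This inclusion fails. Take A = ∅, X = {1}, D = ∅; then 1 ∈ (A ∪ X) ∖ D but 1 ∉ (A ∩ X) ∪ A.

(⊇) This inclusion fails. Take A = {1}, X = ∅, D = {1}; then 1 ∈ (A ∩ X) ∪ A but 1 ∉ (A ∪ X) ∖ D.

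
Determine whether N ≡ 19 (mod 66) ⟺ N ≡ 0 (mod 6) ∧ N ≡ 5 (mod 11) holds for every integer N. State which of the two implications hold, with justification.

Neither direction holds.

(⇒) This fails: N = 19 gives 19 ≡ 19 (mod 66) but 19 ≡ 1 (mod 6), so the conjunction on the right does not hold.

(⇐) This fails: N = 60 satisfies both congruences on the right (60 ≡ 0 mod 6 and 60 ≡ 5 mod 11) yet 60 ≡ 60 (mod 66), not 19.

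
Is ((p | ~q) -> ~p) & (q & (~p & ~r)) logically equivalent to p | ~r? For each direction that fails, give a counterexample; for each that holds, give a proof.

(⇒) holds; (⇐) fails.

(→) Assume the antecedent. If r is true, the antecedent cannot hold. If r is false, p | ~r reduces to true regardless of the other variables. Either way p | ~r holds.

(←) This fails. Under r = F, q = F, p = F, the left side is false but the right side is true.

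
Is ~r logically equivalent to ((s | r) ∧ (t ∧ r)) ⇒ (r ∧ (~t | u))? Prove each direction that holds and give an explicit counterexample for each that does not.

(⟹) Assume the antecedent. If r is true, the antecedent cannot hold. If r is false, the consequent reduces to true regardless of the other variables. Either way the consequent holds.

(⟸) This fails. Under u = F, r = T, s = F, t = F, the left side is false but the right side is true.

Not equivalent: only (⇒) holds.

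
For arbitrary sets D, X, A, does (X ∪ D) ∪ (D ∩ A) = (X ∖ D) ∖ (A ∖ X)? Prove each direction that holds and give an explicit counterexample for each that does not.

The sets are not equal: only the reverse inclusion holds.

(⟸) Let x ∈ (X ∖ D) ∖ (A ∖ X). Then either x ∈ X and x ∉ D, A; or x ∈ X ∩ A and x ∉ D. In each case x ∈ (X ∪ D) ∪ (D ∩ A), so (X ∖ D) ∖ (A ∖ X) ⊆ (X ∪ D) ∪ (D ∩ A).

(⟹) This inclusion fails. Take D = {1}, X = ∅, A = ∅; then 1 ∈ (X ∪ D) ∪ (D ∩ A) but 1 ∉ (X ∖ D) ∖ (A ∖ X).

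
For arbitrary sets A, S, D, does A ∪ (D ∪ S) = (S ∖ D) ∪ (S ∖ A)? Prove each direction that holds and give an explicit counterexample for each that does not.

(⟹) This inclusion fails. Take A = {1}, S = ∅, D = ∅; then 1 ∈ A ∪ (D ∪ S) but 1 ∉ (S ∖ D) ∪ (S ∖ A).

(⟸) Let x ∈ (S ∖ D) ∪ (S ∖ A). Then either x ∈ S and x ∉ A, D; or x ∈ A ∩ S and x ∉ D; or x ∈ S ∩ D and x ∉ A. In each case x ∈ A ∪ (D ∪ S), so (S ∖ D) ∪ (S ∖ A) ⊆ A ∪ (D ∪ S).

Only the reverse inclusion holds.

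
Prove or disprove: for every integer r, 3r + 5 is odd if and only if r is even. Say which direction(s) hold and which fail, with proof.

Both directions hold; the statement is true.

Converse. Suppose r is even; write r = 2j. Then 3r + 5 = 3·(2j) + 5 = 2·3j + 5, which is odd.

Forward direction. Suppose 3r + 5 is odd. Since 3 is odd, 3r and r have the same parity, so 3r + 5 ≡ r + 5 (mod 2). As 5 is odd, 3r + 5 is odd exactly when r is even. Thus r is even.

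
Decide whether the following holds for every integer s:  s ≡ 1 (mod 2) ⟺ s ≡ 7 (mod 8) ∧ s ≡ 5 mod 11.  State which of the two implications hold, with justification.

(⇒) This fails: s = 1 gives 1 ≡ 1 (mod 2) but 1 ≡ 1 (mod 8), so the conjunction on the right does not hold.

(⇐) Conversely, if s ≡ 7 (mod 8) and s ≡ 5 (mod 11), then by the Chinese remainder theorem s ≡ 71 (mod 88). Since 71 ≡ 1 (mod 2) and 2 ∣ 88, we get s ≡ 1 (mod 2).

Not equivalent: only (⇐) holds.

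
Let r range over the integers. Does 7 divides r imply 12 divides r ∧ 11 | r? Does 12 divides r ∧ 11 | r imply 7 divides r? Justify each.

(⟹) This fails: take r = 7. Certainly 7 ∣ 7, but 12 ∤ 7.

(⟸) This fails: take r = 132. Both 12 ∣ 132 and 11 ∣ 132, yet 132 is not a multiple of 7 (since 132 = 18·7 + 6), so 7 ∤ 132.

(⇒) fails and (⇐) fails.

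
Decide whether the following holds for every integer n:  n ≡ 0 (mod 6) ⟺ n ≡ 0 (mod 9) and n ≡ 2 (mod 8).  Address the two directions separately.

(⟸) If n ≡ 0 (mod 9) and n ≡ 2 (mod 8), then by the Chinese remainder theorem n ≡ 18 (mod 72). Since 18 ≡ 0 (mod 6) and 6 ∣ 72, we get n ≡ 0 (mod 6).

(⟹) This fails: n = 0 gives 0 ≡ 0 (mod 6) but 0 ≡ 0 (mod 8), so the conjunction on the right does not hold.

Only the reverse direction holds.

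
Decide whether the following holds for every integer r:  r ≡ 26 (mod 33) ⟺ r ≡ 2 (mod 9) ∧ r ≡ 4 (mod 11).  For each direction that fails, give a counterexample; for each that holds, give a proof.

(→) This fails: r = 26 gives 26 ≡ 26 (mod 33) but 26 ≡ 8 (mod 9), so the conjunction on the right does not hold.

(←) Conversely, if r ≡ 2 (mod 9) and r ≡ 4 (mod 11), then by the Chinese remainder theorem r ≡ 92 (mod 99). Since 92 ≡ 26 (mod 33) and 33 ∣ 99, we get r ≡ 26 (mod 33).

The forward direction fails; the converse holds.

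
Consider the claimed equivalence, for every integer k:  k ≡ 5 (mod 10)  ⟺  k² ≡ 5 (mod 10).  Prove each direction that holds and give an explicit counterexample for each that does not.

The biconditional holds.

[⇐] For the converse, argue contrapositively. If k ≢ 5 (mod 10), then k is congruent to one of 0, 1, 2, 3, 4, 6, 7, 8, 9 modulo 10, and these give k² ≡ 0, 1, 4, 9, 6, 6, 9, 4, 1 respectively — never 5.

[⇒] Suppose k ≡ 5 (mod 10). Write k = 10j + 5. Then (10j + 5)² = 100j² + 100j + 25 = 10(10j² + 10j + 2) + 5, so k² ≡ 5 (mod 10).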